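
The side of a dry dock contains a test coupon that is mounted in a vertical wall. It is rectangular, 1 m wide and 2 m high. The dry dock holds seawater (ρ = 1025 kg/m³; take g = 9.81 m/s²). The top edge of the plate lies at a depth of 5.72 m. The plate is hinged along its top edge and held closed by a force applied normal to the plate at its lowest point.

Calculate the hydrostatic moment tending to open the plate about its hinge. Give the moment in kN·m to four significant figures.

M ≈ 141.8 kN·m

γ = ρg = 1025 × 9.81 / 1000 = 10.05525 kN/m³.
The centroid lies 2/2 = 1 m below the top edge, so the centroid depth is h_c = 5.72 + 1 = 6.72 m.
A = 1 × 2 = 2 m².
Resultant F = γ·h_c·A = 10.05525 × 6.72 × 2 = 135.143 kN.
I_c = b·h³/12 = 1 × 2³/12 = 0.666667 m⁴.
Centre of pressure: y_p = y_c + I_c/(y_c·A) = 6.72 + 0.666667/(6.72 × 2) = 6.72 + 0.0496032 = 6.7696 m along the plane.
The resultant acts 1 + 0.0496032 = 1.0496 m (along the plate) below the hinge at the top edge, so the moment about the hinge is M = F × 1.0496 = 135.143 × 1.0496 = 141.846 kN·m.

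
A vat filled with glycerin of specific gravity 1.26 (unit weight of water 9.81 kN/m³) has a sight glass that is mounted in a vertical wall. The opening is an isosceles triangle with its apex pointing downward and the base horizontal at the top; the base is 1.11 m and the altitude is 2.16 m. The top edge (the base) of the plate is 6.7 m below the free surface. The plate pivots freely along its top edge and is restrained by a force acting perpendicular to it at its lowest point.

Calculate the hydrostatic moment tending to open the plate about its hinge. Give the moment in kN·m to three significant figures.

γ = 1.26 × 9.81 = 12.3606 kN/m³.
With the apex down, the centroid sits h/3 = 2.16/3 = 0.72 m below the base (the top edge), so the centroid depth is h_c = 6.7 + 0.72 = 7.42 m.
A = ½ × 1.11 × 2.16 = 1.1988 m².
Resultant F = γ·h_c·A = 12.3606 × 7.42 × 1.1988 = 109.949 kN.
I_c = b·h³/36 = 1.11 × 2.16³/36 = 0.310729 m⁴.
Centre of pressure: y_p = y_c + I_c/(y_c·A) = 7.42 + 0.310729/(7.42 × 1.1988) = 7.42 + 0.0349326 = 7.45493 m along the plane.
The resultant acts 0.72 + 0.0349326 = 0.754933 m (along the plate) below the hinge at the top edge, so the moment about the hinge is M = F × 0.754933 = 109.949 × 0.754933 = 83.0041 kN·m.

M ≈ 83.0 kN·m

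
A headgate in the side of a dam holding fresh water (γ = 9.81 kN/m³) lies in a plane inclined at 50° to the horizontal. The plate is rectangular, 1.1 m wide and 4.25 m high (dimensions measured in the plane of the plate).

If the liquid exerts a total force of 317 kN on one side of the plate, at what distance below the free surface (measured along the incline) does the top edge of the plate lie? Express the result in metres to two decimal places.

γ = 9.81 kN/m³.
A = 1.1 × 4.25 = 4.675 m².
From F = γ·h_c·A, the centroid depth is h_c = 317/(9.81 × 4.675) = 6.91208 m.
Let θ = 50° be the plate's angle to the horizontal; measure y along the incline from where the plane meets the free surface. Vertical depth h = y·sinθ with sinθ = 0.766044.
Along the incline, y_c = h_c/sinθ = 6.91208/0.766044 = 9.02308 m.
The centroid lies 4.25/2 = 2.125 m below the top edge, so the top edge sits at y_top = 9.02308 − 2.125 = 6.89808 m along the incline.

y_top ≈ 6.90 m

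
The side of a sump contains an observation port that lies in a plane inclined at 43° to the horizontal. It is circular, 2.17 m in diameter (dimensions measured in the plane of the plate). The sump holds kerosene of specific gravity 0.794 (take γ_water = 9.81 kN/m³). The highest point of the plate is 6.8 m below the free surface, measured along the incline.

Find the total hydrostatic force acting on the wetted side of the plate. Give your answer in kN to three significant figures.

F ≈ 155 kN

γ = 0.794 × 9.81 = 7.78914 kN/m³.
Let θ = 43° be the plate's angle to the horizontal; measure y along the incline from where the plane meets the free surface. Vertical depth h = y·sinθ with sinθ = 0.681998.
The centroid is at the centre, 1.085 m below the top of the plate, so y_c = 6.8 + 1.085 = 7.885 m and h_c = 7.885 × 0.681998 = 5.37755 m.
A = π(1.085)² = 3.69836 m².
Resultant F = γ·h_c·A = 7.78914 × 5.37755 × 3.69836 = 154.911 kN.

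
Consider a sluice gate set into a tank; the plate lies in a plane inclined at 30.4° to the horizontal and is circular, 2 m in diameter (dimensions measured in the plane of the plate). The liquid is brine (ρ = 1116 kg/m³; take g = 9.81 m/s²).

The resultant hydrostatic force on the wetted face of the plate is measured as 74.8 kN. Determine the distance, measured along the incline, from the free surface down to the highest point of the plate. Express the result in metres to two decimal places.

y_top ≈ 3.30 m

γ = ρg = 1116 × 9.81 / 1000 = 10.94796 kN/m³.
A = π(1)² = 3.14159 m².
From F = γ·h_c·A, the centroid depth is h_c = 74.8/(10.94796 × 3.14159) = 2.1748 m.
Let θ = 30.4° be the plate's angle to the horizontal; measure y along the incline from where the plane meets the free surface. Vertical depth h = y·sinθ with sinθ = 0.506034.
Along the incline, y_c = h_c/sinθ = 2.1748/0.506034 = 4.29773 m.
The centroid is at the centre, 1 m below the top of the plate, so the highest point sits at y_top = 4.29773 − 1 = 3.29773 m along the incline.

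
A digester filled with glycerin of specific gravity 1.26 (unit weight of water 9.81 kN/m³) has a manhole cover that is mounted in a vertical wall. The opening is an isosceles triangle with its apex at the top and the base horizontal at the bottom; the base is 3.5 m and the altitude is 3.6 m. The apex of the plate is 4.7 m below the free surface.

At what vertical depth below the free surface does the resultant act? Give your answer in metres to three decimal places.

h_p = 7.201 m

γ = 1.26 × 9.81 = 12.3606 kN/m³.
With the apex up, the centroid sits 2h/3 = 2 × 3.6/3 = 2.4 m below the apex, so the centroid depth is h_c = 4.7 + 2.4 = 7.1 m.
A = ½ × 3.5 × 3.6 = 6.3 m².
Resultant F = γ·h_c·A = 12.3606 × 7.1 × 6.3 = 552.89 kN.
I_c = b·h³/36 = 3.5 × 3.6³/36 = 4.536 m⁴.
Centre of pressure: y_p = y_c + I_c/(y_c·A) = 7.1 + 4.536/(7.1 × 6.3) = 7.1 + 0.101408 = 7.20141 m along the plane.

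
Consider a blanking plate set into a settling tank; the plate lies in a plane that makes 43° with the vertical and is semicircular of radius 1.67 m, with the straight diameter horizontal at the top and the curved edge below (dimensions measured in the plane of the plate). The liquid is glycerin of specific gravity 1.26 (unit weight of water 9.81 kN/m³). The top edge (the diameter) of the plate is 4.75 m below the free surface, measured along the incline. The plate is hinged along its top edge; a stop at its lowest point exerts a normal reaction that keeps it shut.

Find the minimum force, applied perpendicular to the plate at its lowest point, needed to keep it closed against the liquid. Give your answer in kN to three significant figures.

P ≈ 96.4 kN

γ = 1.26 × 9.81 = 12.3606 kN/m³.
The plate makes 43° with the vertical, i.e. θ = 90° − 43° = 47° to the horizontal. Measuring y along the incline from the free-surface line, vertical depth h = y·sinθ with sinθ = 0.731354.
The centroid of a semicircle lies 4r/(3π) = 0.70877 m from the diameter, here below the top edge, so y_c = 4.75 + 0.70877 = 5.45877 m and h_c = 5.45877 × 0.731354 = 3.99229 m.
A = πr²/2 = π × 1.67²/2 = 4.38079 m².
Resultant F = γ·h_c·A = 12.3606 × 3.99229 × 4.38079 = 216.179 kN.
I_c = (π/8 − 8/(9π))·r⁴ = 0.109757 × 1.67⁴ = 0.853686 m⁴.
Centre of pressure: y_p = y_c + I_c/(y_c·A) = 5.45877 + 0.853686/(5.45877 × 4.38079) = 5.45877 + 0.0356986 = 5.49447 m along the plane.
The resultant acts 0.70877 + 0.0356986 = 0.744469 m (along the plate) below the hinge at the top edge, so the moment about the hinge is M = F × 0.744469 = 216.179 × 0.744469 = 160.939 kN·m.
A normal force at the bottom, 1.67 m from the hinge, must supply this moment: P = 160.939/1.67 = 96.3707 kN.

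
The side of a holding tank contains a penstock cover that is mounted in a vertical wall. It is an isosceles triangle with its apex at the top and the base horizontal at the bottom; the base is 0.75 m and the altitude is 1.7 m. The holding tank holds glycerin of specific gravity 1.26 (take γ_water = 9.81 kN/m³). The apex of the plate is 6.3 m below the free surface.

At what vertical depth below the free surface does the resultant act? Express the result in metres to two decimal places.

γ = 1.26 × 9.81 = 12.3606 kN/m³.
With the apex up, the centroid sits 2h/3 = 2 × 1.7/3 = 1.13333 m below the apex, so the centroid depth is h_c = 6.3 + 1.13333 = 7.43333 m.
A = ½ × 0.75 × 1.7 = 0.6375 m².
Resultant F = γ·h_c·A = 12.3606 × 7.43333 × 0.6375 = 58.5738 kN.
I_c = b·h³/36 = 0.75 × 1.7³/36 = 0.102354 m⁴.
Centre of pressure: y_p = y_c + I_c/(y_c·A) = 7.43333 + 0.102354/(7.43333 × 0.6375) = 7.43333 + 0.0215994 = 7.45493 m along the plane.

h_p = 7.45 m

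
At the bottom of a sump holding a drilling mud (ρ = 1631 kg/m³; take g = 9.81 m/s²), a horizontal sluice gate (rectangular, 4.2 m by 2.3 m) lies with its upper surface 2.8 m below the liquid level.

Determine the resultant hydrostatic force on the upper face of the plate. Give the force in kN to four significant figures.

F ≈ 432.8 kN

γ = ρg = 1631 × 9.81 / 1000 = 16.00011 kN/m³.
The plate is horizontal, so pressure is uniform at p = γ·h = 16.00011 × 2.8 = 44.8003 kN/m².
A = 4.2 × 2.3 = 9.66 m².
F = p·A = 44.8003 × 9.66 = 432.771 kN.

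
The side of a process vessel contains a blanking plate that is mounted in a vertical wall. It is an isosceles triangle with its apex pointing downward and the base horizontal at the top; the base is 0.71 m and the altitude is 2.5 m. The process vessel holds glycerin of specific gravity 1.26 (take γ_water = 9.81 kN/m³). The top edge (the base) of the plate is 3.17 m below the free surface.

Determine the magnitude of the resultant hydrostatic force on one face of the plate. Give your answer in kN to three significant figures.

γ = 1.26 × 9.81 = 12.3606 kN/m³.
With the apex down, the centroid sits h/3 = 2.5/3 = 0.833333 m below the base (the top edge), so the centroid depth is h_c = 3.17 + 0.833333 = 4.00333 m.
A = ½ × 0.71 × 2.5 = 0.8875 m².
Resultant F = γ·h_c·A = 12.3606 × 4.00333 × 0.8875 = 43.9167 kN.

F ≈ 43.9 kN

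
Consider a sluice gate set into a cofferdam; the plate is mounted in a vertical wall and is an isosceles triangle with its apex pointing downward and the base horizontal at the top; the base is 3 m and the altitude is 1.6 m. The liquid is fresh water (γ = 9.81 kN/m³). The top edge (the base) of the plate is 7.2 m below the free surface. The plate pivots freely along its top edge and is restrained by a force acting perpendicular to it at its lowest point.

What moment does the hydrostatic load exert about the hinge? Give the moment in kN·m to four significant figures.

M ≈ 100.5 kN·m

γ = 9.81 kN/m³.
With the apex down, the centroid sits h/3 = 1.6/3 = 0.533333 m below the base (the top edge), so the centroid depth is h_c = 7.2 + 0.533333 = 7.73333 m.
A = ½ × 3 × 1.6 = 2.4 m².
Resultant F = γ·h_c·A = 9.81 × 7.73333 × 2.4 = 182.074 kN.
I_c = b·h³/36 = 3 × 1.6³/36 = 0.341333 m⁴.
Centre of pressure: y_p = y_c + I_c/(y_c·A) = 7.73333 + 0.341333/(7.73333 × 2.4) = 7.73333 + 0.0183908 = 7.75172 m along the plane.
The resultant acts 0.533333 + 0.0183908 = 0.551724 m (along the plate) below the hinge at the top edge, so the moment about the hinge is M = F × 0.551724 = 182.074 × 0.551724 = 100.455 kN·m.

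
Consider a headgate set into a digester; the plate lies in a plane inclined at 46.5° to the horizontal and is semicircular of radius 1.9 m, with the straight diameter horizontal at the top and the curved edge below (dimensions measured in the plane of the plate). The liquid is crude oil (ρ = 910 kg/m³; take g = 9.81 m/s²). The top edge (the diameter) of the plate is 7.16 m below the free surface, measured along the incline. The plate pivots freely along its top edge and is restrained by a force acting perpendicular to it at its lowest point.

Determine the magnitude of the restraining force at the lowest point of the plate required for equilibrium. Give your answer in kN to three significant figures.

P ≈ 129 kN

γ = ρg = 910 × 9.81 / 1000 = 8.9271 kN/m³.
Let θ = 46.5° be the plate's angle to the horizontal; measure y along the incline from where the plane meets the free surface. Vertical depth h = y·sinθ with sinθ = 0.725374.
The centroid of a semicircle lies 4r/(3π) = 0.806385 m from the diameter, here below the top edge, so y_c = 7.16 + 0.806385 = 7.96638 m and h_c = 7.96638 × 0.725374 = 5.7786 m.
A = πr²/2 = π × 1.9²/2 = 5.67057 m².
Resultant F = γ·h_c·A = 8.9271 × 5.7786 × 5.67057 = 292.523 kN.
I_c = (π/8 − 8/(9π))·r⁴ = 0.109757 × 1.9⁴ = 1.43036 m⁴.
Centre of pressure: y_p = y_c + I_c/(y_c·A) = 7.96638 + 1.43036/(7.96638 × 5.67057) = 7.96638 + 0.0316634 = 7.99804 m along the plane.
The resultant acts 0.806385 + 0.0316634 = 0.838048 m (along the plate) below the hinge at the top edge, so the moment about the hinge is M = F × 0.838048 = 292.523 × 0.838048 = 245.148 kN·m.
A normal force at the bottom, 1.9 m from the hinge, must supply this moment: P = 245.148/1.9 = 129.025 kN.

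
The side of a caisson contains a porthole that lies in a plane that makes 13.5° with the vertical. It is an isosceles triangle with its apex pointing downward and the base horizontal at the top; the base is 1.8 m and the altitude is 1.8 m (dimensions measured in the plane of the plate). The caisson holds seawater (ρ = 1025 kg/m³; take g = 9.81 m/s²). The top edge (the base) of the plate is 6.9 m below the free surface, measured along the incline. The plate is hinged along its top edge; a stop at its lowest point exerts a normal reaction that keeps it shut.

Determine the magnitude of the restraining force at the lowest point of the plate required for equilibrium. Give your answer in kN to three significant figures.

γ = ρg = 1025 × 9.81 / 1000 = 10.05525 kN/m³.
The plate makes 13.5° with the vertical, i.e. θ = 90° − 13.5° = 76.5° to the horizontal. Measuring y along the incline from the free-surface line, vertical depth h = y·sinθ with sinθ = 0.972370.
With the apex down, the centroid sits h/3 = 1.8/3 = 0.6 m below the base (the top edge), so y_c = 6.9 + 0.6 = 7.5 m and h_c = 7.5 × 0.972370 = 7.29277 m.
A = ½ × 1.8 × 1.8 = 1.62 m².
Resultant F = γ·h_c·A = 10.05525 × 7.29277 × 1.62 = 118.796 kN.
I_c = b·h³/36 = 1.8 × 1.8³/36 = 0.2916 m⁴.
Centre of pressure: y_p = y_c + I_c/(y_c·A) = 7.5 + 0.2916/(7.5 × 1.62) = 7.5 + 0.024 = 7.524 m along the plane.
The resultant acts 0.6 + 0.024 = 0.624 m (along the plate) below the hinge at the top edge, so the moment about the hinge is M = F × 0.624 = 118.796 × 0.624 = 74.1287 kN·m.
A normal force at the bottom, 1.8 m from the hinge, must supply this moment: P = 74.1287/1.8 = 41.1826 kN.

P ≈ 41.2 kN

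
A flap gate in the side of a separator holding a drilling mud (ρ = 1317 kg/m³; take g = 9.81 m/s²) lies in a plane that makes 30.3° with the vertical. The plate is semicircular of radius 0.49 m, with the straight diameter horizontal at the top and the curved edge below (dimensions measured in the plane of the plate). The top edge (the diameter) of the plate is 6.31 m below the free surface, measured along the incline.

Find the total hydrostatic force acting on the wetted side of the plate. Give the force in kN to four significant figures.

γ = ρg = 1317 × 9.81 / 1000 = 12.91977 kN/m³.
The plate makes 30.3° with the vertical, i.e. θ = 90° − 30.3° = 59.7° to the horizontal. Measuring y along the incline from the free-surface line, vertical depth h = y·sinθ with sinθ = 0.863396.
The centroid of a semicircle lies 4r/(3π) = 0.207962 m from the diameter, here below the top edge, so y_c = 6.31 + 0.207962 = 6.51796 m and h_c = 6.51796 × 0.863396 = 5.62758 m.
A = πr²/2 = π × 0.49²/2 = 0.377148 m².
Resultant F = γ·h_c·A = 12.91977 × 5.62758 × 0.377148 = 27.4213 kN.

F ≈ 27.42 kN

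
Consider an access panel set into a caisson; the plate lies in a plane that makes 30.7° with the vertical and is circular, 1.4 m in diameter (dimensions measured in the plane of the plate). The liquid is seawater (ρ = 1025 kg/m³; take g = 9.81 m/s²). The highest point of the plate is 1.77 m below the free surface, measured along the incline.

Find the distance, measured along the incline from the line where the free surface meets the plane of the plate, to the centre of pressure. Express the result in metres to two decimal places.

y_p = 2.52 m

γ = ρg = 1025 × 9.81 / 1000 = 10.05525 kN/m³.
The plate makes 30.7° with the vertical, i.e. θ = 90° − 30.7° = 59.3° to the horizontal. Measuring y along the incline from the free-surface line, vertical depth h = y·sinθ with sinθ = 0.859852.
The centroid is at the centre, 0.7 m below the top of the plate, so y_c = 1.77 + 0.7 = 2.47 m and h_c = 2.47 × 0.859852 = 2.12383 m.
A = π(0.7)² = 1.53938 m².
Resultant F = γ·h_c·A = 10.05525 × 2.12383 × 1.53938 = 32.8744 kN.
I_c = πr⁴/4 = π × 0.7⁴/4 = 0.188574 m⁴.
Centre of pressure: y_p = y_c + I_c/(y_c·A) = 2.47 + 0.188574/(2.47 × 1.53938) = 2.47 + 0.0495951 = 2.5196 m along the plane.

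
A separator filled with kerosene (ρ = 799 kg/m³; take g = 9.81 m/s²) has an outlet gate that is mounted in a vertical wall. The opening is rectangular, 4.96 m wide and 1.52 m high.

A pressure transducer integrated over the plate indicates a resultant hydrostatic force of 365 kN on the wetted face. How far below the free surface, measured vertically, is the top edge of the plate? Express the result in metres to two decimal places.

γ = ρg = 799 × 9.81 / 1000 = 7.83819 kN/m³.
A = 4.96 × 1.52 = 7.5392 m².
From F = γ·h_c·A, the centroid depth is h_c = 365/(7.83819 × 7.5392) = 6.17663 m.
The centroid lies 1.52/2 = 0.76 m below the top edge, so the top edge sits at h_top = 6.17663 − 0.76 = 5.41663 m below the surface.

d_top ≈ 5.42 m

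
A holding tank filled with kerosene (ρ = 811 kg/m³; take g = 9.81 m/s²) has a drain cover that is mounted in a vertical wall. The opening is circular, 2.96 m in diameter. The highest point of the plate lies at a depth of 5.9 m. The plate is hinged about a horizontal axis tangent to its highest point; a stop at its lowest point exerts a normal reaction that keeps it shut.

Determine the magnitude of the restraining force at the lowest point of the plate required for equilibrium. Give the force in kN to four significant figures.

γ = ρg = 811 × 9.81 / 1000 = 7.95591 kN/m³.
The centroid is at the centre, 1.48 m below the top of the plate, so the centroid depth is h_c = 5.9 + 1.48 = 7.38 m.
A = π(1.48)² = 6.88134 m².
Resultant F = γ·h_c·A = 7.95591 × 7.38 × 6.88134 = 404.035 kN.
I_c = πr⁴/4 = π × 1.48⁴/4 = 3.76822 m⁴.
Centre of pressure: y_p = y_c + I_c/(y_c·A) = 7.38 + 3.76822/(7.38 × 6.88134) = 7.38 + 0.0742005 = 7.4542 m along the plane.
The resultant acts 1.48 + 0.0742005 = 1.5542 m (along the plate) below the hinge at the top edge, so the moment about the hinge is M = F × 1.5542 = 404.035 × 1.5542 = 627.951 kN·m.
A normal force at the bottom, 2.96 m from the hinge, must supply this moment: P = 627.951/2.96 = 212.146 kN.

P ≈ 212.1 kN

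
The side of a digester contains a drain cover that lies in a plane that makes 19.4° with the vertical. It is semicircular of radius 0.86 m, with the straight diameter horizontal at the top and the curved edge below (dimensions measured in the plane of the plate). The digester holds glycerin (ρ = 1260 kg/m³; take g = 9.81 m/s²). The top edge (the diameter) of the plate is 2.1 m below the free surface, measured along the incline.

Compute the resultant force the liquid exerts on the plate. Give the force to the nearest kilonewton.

F ≈ 33 kN

γ = ρg = 1260 × 9.81 / 1000 = 12.3606 kN/m³.
The plate makes 19.4° with the vertical, i.e. θ = 90° − 19.4° = 70.6° to the horizontal. Measuring y along the incline from the free-surface line, vertical depth h = y·sinθ with sinθ = 0.943223.
The centroid of a semicircle lies 4r/(3π) = 0.364995 m from the diameter, here below the top edge, so y_c = 2.1 + 0.364995 = 2.465 m and h_c = 2.465 × 0.943223 = 2.32504 m.
A = πr²/2 = π × 0.86²/2 = 1.16176 m².
Resultant F = γ·h_c·A = 12.3606 × 2.32504 × 1.16176 = 33.3877 kN.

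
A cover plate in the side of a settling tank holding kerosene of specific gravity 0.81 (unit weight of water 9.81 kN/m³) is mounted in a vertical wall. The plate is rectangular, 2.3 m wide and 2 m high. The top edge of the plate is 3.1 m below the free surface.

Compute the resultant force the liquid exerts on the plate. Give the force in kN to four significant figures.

F ≈ 149.9 kN

γ = 0.81 × 9.81 = 7.9461 kN/m³.
The centroid lies 2/2 = 1 m below the top edge, so the centroid depth is h_c = 3.1 + 1 = 4.1 m.
A = 2.3 × 2 = 4.6 m².
Resultant F = γ·h_c·A = 7.9461 × 4.1 × 4.6 = 149.863 kN.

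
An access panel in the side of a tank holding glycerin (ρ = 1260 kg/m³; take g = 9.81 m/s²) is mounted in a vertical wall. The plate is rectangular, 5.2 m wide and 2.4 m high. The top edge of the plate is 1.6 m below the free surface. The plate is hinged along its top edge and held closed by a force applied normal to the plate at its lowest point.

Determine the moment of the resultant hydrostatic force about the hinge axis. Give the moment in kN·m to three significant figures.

M ≈ 592 kN·m

γ = ρg = 1260 × 9.81 / 1000 = 12.3606 kN/m³.
The centroid lies 2.4/2 = 1.2 m below the top edge, so the centroid depth is h_c = 1.6 + 1.2 = 2.8 m.
A = 5.2 × 2.4 = 12.48 m².
Resultant F = γ·h_c·A = 12.3606 × 2.8 × 12.48 = 431.929 kN.
I_c = b·h³/12 = 5.2 × 2.4³/12 = 5.9904 m⁴.
Centre of pressure: y_p = y_c + I_c/(y_c·A) = 2.8 + 5.9904/(2.8 × 12.48) = 2.8 + 0.171429 = 2.97143 m along the plane.
The resultant acts 1.2 + 0.171429 = 1.37143 m (along the plate) below the hinge at the top edge, so the moment about the hinge is M = F × 1.37143 = 431.929 × 1.37143 = 592.36 kN·m.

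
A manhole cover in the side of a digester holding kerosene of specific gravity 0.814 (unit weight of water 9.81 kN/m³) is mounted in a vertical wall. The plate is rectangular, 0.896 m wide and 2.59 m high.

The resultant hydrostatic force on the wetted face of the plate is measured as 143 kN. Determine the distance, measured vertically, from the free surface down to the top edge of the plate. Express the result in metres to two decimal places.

γ = 0.814 × 9.81 = 7.98534 kN/m³.
A = 0.896 × 2.59 = 2.32064 m².
From F = γ·h_c·A, the centroid depth is h_c = 143/(7.98534 × 2.32064) = 7.71676 m.
The centroid lies 2.59/2 = 1.295 m below the top edge, so the top edge sits at h_top = 7.71676 − 1.295 = 6.42176 m below the surface.

d_top ≈ 6.42 m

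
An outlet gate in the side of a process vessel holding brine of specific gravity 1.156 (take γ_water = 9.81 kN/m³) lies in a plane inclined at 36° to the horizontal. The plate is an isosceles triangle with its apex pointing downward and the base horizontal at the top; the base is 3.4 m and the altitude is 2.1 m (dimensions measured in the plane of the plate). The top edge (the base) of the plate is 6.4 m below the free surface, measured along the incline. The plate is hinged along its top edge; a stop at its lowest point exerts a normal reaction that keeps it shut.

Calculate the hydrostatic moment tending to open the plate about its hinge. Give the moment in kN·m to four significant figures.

M ≈ 124.1 kN·m

γ = 1.156 × 9.81 = 11.34036 kN/m³.
Let θ = 36° be the plate's angle to the horizontal; measure y along the incline from where the plane meets the free surface. Vertical depth h = y·sinθ with sinθ = 0.587785.
With the apex down, the centroid sits h/3 = 2.1/3 = 0.7 m below the base (the top edge), so y_c = 6.4 + 0.7 = 7.1 m and h_c = 7.1 × 0.587785 = 4.17327 m.
A = ½ × 3.4 × 2.1 = 3.57 m².
Resultant F = γ·h_c·A = 11.34036 × 4.17327 × 3.57 = 168.955 kN.
I_c = b·h³/36 = 3.4 × 2.1³/36 = 0.87465 m⁴.
Centre of pressure: y_p = y_c + I_c/(y_c·A) = 7.1 + 0.87465/(7.1 × 3.57) = 7.1 + 0.034507 = 7.13451 m along the plane.
The resultant acts 0.7 + 0.034507 = 0.734507 m (along the plate) below the hinge at the top edge, so the moment about the hinge is M = F × 0.734507 = 168.955 × 0.734507 = 124.099 kN·m.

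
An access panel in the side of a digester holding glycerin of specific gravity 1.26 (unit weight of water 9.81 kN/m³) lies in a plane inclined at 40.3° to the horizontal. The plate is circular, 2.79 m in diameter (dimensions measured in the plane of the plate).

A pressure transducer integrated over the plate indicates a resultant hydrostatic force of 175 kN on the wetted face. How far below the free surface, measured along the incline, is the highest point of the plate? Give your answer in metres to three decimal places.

y_top ≈ 2.185 m

γ = 1.26 × 9.81 = 12.3606 kN/m³.
A = π(1.395)² = 6.11362 m².
From F = γ·h_c·A, the centroid depth is h_c = 175/(12.3606 × 6.11362) = 2.31579 m.
Let θ = 40.3° be the plate's angle to the horizontal; measure y along the incline from where the plane meets the free surface. Vertical depth h = y·sinθ with sinθ = 0.646790.
Along the incline, y_c = h_c/sinθ = 2.31579/0.646790 = 3.58044 m.
The centroid is at the centre, 1.395 m below the top of the plate, so the highest point sits at y_top = 3.58044 − 1.395 = 2.18544 m along the incline.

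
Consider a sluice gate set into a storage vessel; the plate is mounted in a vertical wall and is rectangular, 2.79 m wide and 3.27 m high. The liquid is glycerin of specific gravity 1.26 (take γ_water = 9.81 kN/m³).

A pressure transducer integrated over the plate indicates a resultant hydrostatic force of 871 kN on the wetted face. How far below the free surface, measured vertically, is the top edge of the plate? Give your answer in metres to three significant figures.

γ = 1.26 × 9.81 = 12.3606 kN/m³.
A = 2.79 × 3.27 = 9.1233 m².
From F = γ·h_c·A, the centroid depth is h_c = 871/(12.3606 × 9.1233) = 7.72372 m.
The centroid lies 3.27/2 = 1.635 m below the top edge, so the top edge sits at h_top = 7.72372 − 1.635 = 6.08872 m below the surface.

d_top ≈ 6.09 m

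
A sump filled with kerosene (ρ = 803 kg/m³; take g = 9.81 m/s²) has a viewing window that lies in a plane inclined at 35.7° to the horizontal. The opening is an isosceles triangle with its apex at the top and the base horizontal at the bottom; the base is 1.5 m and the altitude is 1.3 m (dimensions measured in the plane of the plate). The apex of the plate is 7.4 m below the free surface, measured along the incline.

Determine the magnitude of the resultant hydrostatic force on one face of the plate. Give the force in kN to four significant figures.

F ≈ 37.05 kN

γ = ρg = 803 × 9.81 / 1000 = 7.87743 kN/m³.
Let θ = 35.7° be the plate's angle to the horizontal; measure y along the incline from where the plane meets the free surface. Vertical depth h = y·sinθ with sinθ = 0.583541.
With the apex up, the centroid sits 2h/3 = 2 × 1.3/3 = 0.866667 m below the apex, so y_c = 7.4 + 0.866667 = 8.26667 m and h_c = 8.26667 × 0.583541 = 4.82394 m.
A = ½ × 1.5 × 1.3 = 0.975 m².
Resultant F = γ·h_c·A = 7.87743 × 4.82394 × 0.975 = 37.0502 kN.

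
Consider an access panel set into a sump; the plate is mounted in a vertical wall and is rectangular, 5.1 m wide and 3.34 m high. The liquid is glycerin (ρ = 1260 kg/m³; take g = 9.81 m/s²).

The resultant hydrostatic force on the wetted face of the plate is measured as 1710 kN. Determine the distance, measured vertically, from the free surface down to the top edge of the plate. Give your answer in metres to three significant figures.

d_top ≈ 6.45 m

γ = ρg = 1260 × 9.81 / 1000 = 12.3606 kN/m³.
A = 5.1 × 3.34 = 17.034 m².
From F = γ·h_c·A, the centroid depth is h_c = 1710/(12.3606 × 17.034) = 8.12157 m.
The centroid lies 3.34/2 = 1.67 m below the top edge, so the top edge sits at h_top = 8.12157 − 1.67 = 6.45157 m below the surface.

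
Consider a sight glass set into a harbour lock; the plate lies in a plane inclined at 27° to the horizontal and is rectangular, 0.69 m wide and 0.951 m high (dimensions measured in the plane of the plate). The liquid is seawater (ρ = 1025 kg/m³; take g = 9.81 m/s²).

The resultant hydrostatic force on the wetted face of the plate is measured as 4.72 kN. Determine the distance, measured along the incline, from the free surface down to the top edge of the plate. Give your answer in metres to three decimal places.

γ = ρg = 1025 × 9.81 / 1000 = 10.05525 kN/m³.
A = 0.69 × 0.951 = 0.65619 m².
From F = γ·h_c·A, the centroid depth is h_c = 4.72/(10.05525 × 0.65619) = 0.715352 m.
Let θ = 27° be the plate's angle to the horizontal; measure y along the incline from where the plane meets the free surface. Vertical depth h = y·sinθ with sinθ = 0.453990.
Along the incline, y_c = h_c/sinθ = 0.715352/0.453990 = 1.5757 m.
The centroid lies 0.951/2 = 0.4755 m below the top edge, so the top edge sits at y_top = 1.5757 − 0.4755 = 1.1002 m along the incline.

y_top ≈ 1.100 m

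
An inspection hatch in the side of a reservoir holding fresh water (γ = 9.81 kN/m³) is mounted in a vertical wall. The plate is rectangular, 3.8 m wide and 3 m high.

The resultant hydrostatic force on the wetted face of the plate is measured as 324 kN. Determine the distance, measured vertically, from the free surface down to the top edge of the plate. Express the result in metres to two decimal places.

γ = 9.81 kN/m³.
A = 3.8 × 3 = 11.4 m².
From F = γ·h_c·A, the centroid depth is h_c = 324/(9.81 × 11.4) = 2.89715 m.
The centroid lies 3/2 = 1.5 m below the top edge, so the top edge sits at h_top = 2.89715 − 1.5 = 1.39715 m below the surface.

d_top ≈ 1.40 m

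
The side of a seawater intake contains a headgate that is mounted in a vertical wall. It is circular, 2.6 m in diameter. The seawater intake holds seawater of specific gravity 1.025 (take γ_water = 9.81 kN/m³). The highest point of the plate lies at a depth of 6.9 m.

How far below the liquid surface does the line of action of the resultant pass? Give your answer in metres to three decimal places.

γ = 1.025 × 9.81 = 10.05525 kN/m³.
The centroid is at the centre, 1.3 m below the top of the plate, so the centroid depth is h_c = 6.9 + 1.3 = 8.2 m.
A = π(1.3)² = 5.30929 m².
Resultant F = γ·h_c·A = 10.05525 × 8.2 × 5.30929 = 437.767 kN.
I_c = πr⁴/4 = π × 1.3⁴/4 = 2.24318 m⁴.
Centre of pressure: y_p = y_c + I_c/(y_c·A) = 8.2 + 2.24318/(8.2 × 5.30929) = 8.2 + 0.0515245 = 8.25152 m along the plane.

h_p = 8.252 m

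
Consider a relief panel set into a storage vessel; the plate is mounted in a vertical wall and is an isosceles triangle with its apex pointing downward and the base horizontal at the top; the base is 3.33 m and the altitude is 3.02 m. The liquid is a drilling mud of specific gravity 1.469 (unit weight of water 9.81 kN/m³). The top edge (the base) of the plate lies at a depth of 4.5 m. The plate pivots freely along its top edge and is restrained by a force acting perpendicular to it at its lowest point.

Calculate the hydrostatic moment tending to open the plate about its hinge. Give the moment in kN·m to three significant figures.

M ≈ 438 kN·m

γ = 1.469 × 9.81 = 14.41089 kN/m³.
With the apex down, the centroid sits h/3 = 3.02/3 = 1.00667 m below the base (the top edge), so the centroid depth is h_c = 4.5 + 1.00667 = 5.50667 m.
A = ½ × 3.33 × 3.02 = 5.0283 m².
Resultant F = γ·h_c·A = 14.41089 × 5.50667 × 5.0283 = 399.026 kN.
I_c = b·h³/36 = 3.33 × 3.02³/36 = 2.54778 m⁴.
Centre of pressure: y_p = y_c + I_c/(y_c·A) = 5.50667 + 2.54778/(5.50667 × 5.0283) = 5.50667 + 0.0920135 = 5.59868 m along the plane.
The resultant acts 1.00667 + 0.0920135 = 1.09868 m (along the plate) below the hinge at the top edge, so the moment about the hinge is M = F × 1.09868 = 399.026 × 1.09868 = 438.402 kN·m.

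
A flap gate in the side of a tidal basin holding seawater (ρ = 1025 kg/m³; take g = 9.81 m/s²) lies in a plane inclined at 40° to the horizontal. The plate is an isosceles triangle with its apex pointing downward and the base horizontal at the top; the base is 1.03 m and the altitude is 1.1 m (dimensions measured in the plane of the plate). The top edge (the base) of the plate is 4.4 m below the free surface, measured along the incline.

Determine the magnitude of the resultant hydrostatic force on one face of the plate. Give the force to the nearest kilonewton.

F ≈ 17 kN

γ = ρg = 1025 × 9.81 / 1000 = 10.05525 kN/m³.
Let θ = 40° be the plate's angle to the horizontal; measure y along the incline from where the plane meets the free surface. Vertical depth h = y·sinθ with sinθ = 0.642788.
With the apex down, the centroid sits h/3 = 1.1/3 = 0.366667 m below the base (the top edge), so y_c = 4.4 + 0.366667 = 4.76667 m and h_c = 4.76667 × 0.642788 = 3.06396 m.
A = ½ × 1.03 × 1.1 = 0.5665 m².
Resultant F = γ·h_c·A = 10.05525 × 3.06396 × 0.5665 = 17.4532 kN.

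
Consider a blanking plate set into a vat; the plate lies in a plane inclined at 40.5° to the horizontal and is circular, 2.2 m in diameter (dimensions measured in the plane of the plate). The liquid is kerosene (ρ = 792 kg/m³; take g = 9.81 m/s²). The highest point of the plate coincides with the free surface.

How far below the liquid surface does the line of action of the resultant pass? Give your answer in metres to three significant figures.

h_p = 0.893 m

γ = ρg = 792 × 9.81 / 1000 = 7.76952 kN/m³.
Let θ = 40.5° be the plate's angle to the horizontal; measure y along the incline from where the plane meets the free surface. Vertical depth h = y·sinθ with sinθ = 0.649448.
The centroid is at the centre, 1.1 m below the top of the plate, so y_c = 1.1 m and h_c = 1.1 × 0.649448 = 0.714393 m.
A = π(1.1)² = 3.80133 m².
Resultant F = γ·h_c·A = 7.76952 × 0.714393 × 3.80133 = 21.0992 kN.
I_c = πr⁴/4 = π × 1.1⁴/4 = 1.1499 m⁴.
Centre of pressure: y_p = y_c + I_c/(y_c·A) = 1.1 + 1.1499/(1.1 × 3.80133) = 1.1 + 0.274999 = 1.375 m along the plane.
Vertically, h_p = y_p·sinθ = 1.375 × 0.649448 = 0.892991 m.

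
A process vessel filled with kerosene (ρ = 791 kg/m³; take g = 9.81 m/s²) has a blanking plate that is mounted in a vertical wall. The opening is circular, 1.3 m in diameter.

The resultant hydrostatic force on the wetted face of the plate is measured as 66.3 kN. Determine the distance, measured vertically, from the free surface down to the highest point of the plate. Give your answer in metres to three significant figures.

γ = ρg = 791 × 9.81 / 1000 = 7.75971 kN/m³.
A = π(0.65)² = 1.32732 m².
From F = γ·h_c·A, the centroid depth is h_c = 66.3/(7.75971 × 1.32732) = 6.43713 m.
The centroid is at the centre, 0.65 m below the top of the plate, so the highest point sits at h_top = 6.43713 − 0.65 = 5.78713 m below the surface.

d_top ≈ 5.79 m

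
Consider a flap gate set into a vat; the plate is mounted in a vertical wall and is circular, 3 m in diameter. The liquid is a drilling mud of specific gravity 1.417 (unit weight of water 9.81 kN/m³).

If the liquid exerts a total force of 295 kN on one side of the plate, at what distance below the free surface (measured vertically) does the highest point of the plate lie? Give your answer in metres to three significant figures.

d_top ≈ 1.50 m

γ = 1.417 × 9.81 = 13.90077 kN/m³.
A = π(1.5)² = 7.06858 m².
From F = γ·h_c·A, the centroid depth is h_c = 295/(13.90077 × 7.06858) = 3.00228 m.
The centroid is at the centre, 1.5 m below the top of the plate, so the highest point sits at h_top = 3.00228 − 1.5 = 1.50228 m below the surface.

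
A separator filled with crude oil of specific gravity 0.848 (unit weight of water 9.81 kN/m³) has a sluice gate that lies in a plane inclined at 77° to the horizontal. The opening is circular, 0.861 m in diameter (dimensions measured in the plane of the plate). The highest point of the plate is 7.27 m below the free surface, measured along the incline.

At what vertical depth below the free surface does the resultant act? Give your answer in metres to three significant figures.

γ = 0.848 × 9.81 = 8.31888 kN/m³.
Let θ = 77° be the plate's angle to the horizontal; measure y along the incline from where the plane meets the free surface. Vertical depth h = y·sinθ with sinθ = 0.974370.
The centroid is at the centre, 0.4305 m below the top of the plate, so y_c = 7.27 + 0.4305 = 7.7005 m and h_c = 7.7005 × 0.974370 = 7.50314 m.
A = π(0.4305)² = 0.582232 m².
Resultant F = γ·h_c·A = 8.31888 × 7.50314 × 0.582232 = 36.3416 kN.
I_c = πr⁴/4 = π × 0.4305⁴/4 = 0.0269763 m⁴.
Centre of pressure: y_p = y_c + I_c/(y_c·A) = 7.7005 + 0.0269763/(7.7005 × 0.582232) = 7.7005 + 0.00601683 = 7.70652 m along the plane.
Vertically, h_p = y_p·sinθ = 7.70652 × 0.974370 = 7.509 m.

h_p = 7.51 m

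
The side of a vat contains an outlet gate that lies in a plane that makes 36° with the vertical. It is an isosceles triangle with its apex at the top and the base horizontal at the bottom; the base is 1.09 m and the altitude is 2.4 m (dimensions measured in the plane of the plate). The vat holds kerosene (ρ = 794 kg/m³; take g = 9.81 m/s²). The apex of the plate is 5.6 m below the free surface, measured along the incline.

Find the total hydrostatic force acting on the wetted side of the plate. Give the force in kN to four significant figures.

F ≈ 59.35 kN

γ = ρg = 794 × 9.81 / 1000 = 7.78914 kN/m³.
The plate makes 36° with the vertical, i.e. θ = 90° − 36° = 54° to the horizontal. Measuring y along the incline from the free-surface line, vertical depth h = y·sinθ with sinθ = 0.809017.
With the apex up, the centroid sits 2h/3 = 2 × 2.4/3 = 1.6 m below the apex, so y_c = 5.6 + 1.6 = 7.2 m and h_c = 7.2 × 0.809017 = 5.82492 m.
A = ½ × 1.09 × 2.4 = 1.308 m².
Resultant F = γ·h_c·A = 7.78914 × 5.82492 × 1.308 = 59.3454 kN.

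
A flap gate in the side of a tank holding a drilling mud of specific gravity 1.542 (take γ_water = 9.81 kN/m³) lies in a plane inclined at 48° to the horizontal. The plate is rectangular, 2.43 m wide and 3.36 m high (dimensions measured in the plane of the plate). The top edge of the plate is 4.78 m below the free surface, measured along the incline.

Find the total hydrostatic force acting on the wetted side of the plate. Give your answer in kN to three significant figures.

F ≈ 593 kN

γ = 1.542 × 9.81 = 15.12702 kN/m³.
Let θ = 48° be the plate's angle to the horizontal; measure y along the incline from where the plane meets the free surface. Vertical depth h = y·sinθ with sinθ = 0.743145.
The centroid lies 3.36/2 = 1.68 m below the top edge, so y_c = 4.78 + 1.68 = 6.46 m and h_c = 6.46 × 0.743145 = 4.80072 m.
A = 2.43 × 3.36 = 8.1648 m².
Resultant F = γ·h_c·A = 15.12702 × 4.80072 × 8.1648 = 592.933 kN.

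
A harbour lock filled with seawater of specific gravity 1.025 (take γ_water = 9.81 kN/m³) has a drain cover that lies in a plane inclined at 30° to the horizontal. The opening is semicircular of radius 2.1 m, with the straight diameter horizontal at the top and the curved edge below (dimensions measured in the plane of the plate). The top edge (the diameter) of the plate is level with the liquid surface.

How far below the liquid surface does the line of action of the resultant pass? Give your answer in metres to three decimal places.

h_p = 0.619 m

γ = 1.025 × 9.81 = 10.05525 kN/m³.
Let θ = 30° be the plate's angle to the horizontal; measure y along the incline from where the plane meets the free surface. Vertical depth h = y·sinθ with sinθ = 0.500000.
The centroid of a semicircle lies 4r/(3π) = 0.891268 m from the diameter, here below the top edge, so y_c = 0.891268 m and h_c = 0.891268 × 0.500000 = 0.445634 m.
A = πr²/2 = π × 2.1²/2 = 6.92721 m².
Resultant F = γ·h_c·A = 10.05525 × 0.445634 × 6.92721 = 31.0406 kN.
I_c = (π/8 − 8/(9π))·r⁴ = 0.109757 × 2.1⁴ = 2.13457 m⁴.
Centre of pressure: y_p = y_c + I_c/(y_c·A) = 0.891268 + 2.13457/(0.891268 × 6.92721) = 0.891268 + 0.345735 = 1.237 m along the plane.
Vertically, h_p = y_p·sinθ = 1.237 × 0.500000 = 0.6185 m.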